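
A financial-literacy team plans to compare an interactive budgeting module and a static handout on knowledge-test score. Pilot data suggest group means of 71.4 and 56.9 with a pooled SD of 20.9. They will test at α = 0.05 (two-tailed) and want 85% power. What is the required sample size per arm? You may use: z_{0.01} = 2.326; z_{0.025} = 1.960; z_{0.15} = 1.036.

Cohen's d = |M₁ − M₂| / SD_pooled = |71.4 − 56.9| / 20.9 = 14.5 / 20.9 = 0.694.
For two independent groups with equal n: n = 2·((z_{α/2} + z_β) / d)².
z_{α/2} + z_β = 1.960 + 1.036 = 2.996.
n = 2 × (2.996 / 0.694)² = 2 × 4.317² = 2 × 18.64 = 37.3.
Round up to the next whole participant.

n = 38 per group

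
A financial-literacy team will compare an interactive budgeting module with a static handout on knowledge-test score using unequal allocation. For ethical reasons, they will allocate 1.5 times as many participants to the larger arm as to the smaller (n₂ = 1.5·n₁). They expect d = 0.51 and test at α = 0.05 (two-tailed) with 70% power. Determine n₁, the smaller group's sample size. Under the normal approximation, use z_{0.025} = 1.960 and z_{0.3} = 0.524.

With allocation ratio k = n₂/n₁ = 1.5, Var(x̄₁−x̄₂) = σ²(1/n₁ + 1/(k·n₁)) = σ²·(k+1)/(k·n₁).
So n₁ = (1 + 1/k)·((z_{α/2} + z_β)/d)² = 1.667 × (2.484/0.51)².
n₁ = 1.667 × 23.72 = 39.5.
Round up: n₁ = 40, giving n₂ = 1.5 × 40 = 60.

n₁ = 40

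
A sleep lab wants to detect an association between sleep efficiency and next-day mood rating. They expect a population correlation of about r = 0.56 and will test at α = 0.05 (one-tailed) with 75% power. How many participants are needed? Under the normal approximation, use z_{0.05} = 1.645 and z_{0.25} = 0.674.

n = 17

Fisher's z: C = ½·ln((1+r)/(1−r)) = ½·ln(3.5455) = 0.6328.
n = ((z_{α} + z_β)/C)² + 3.
(1.645 + 0.674) / 0.6328 = 2.319 / 0.6328 = 3.665.
n = 3.665² + 3 = 13.43 + 3 = 16.4.
Round up.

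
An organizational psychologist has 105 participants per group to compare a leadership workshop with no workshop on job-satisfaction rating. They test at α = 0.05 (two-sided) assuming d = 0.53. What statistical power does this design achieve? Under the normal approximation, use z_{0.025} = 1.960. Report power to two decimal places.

power ≈ 0.97

For two equal groups, power = Φ(d·√(n/2) − z_{α/2}).
d·√(n/2) = 0.53 × √(105/2) = 0.53 × 7.246 = 3.840.
z_β = 3.840 − 1.960 = 1.880.
Power = Φ(1.880) = 0.970.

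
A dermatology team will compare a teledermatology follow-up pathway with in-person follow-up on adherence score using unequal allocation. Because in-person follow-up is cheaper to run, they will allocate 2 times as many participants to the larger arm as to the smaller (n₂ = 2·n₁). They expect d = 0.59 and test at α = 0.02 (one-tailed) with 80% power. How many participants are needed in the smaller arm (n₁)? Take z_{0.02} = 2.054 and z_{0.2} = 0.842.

With allocation ratio k = n₂/n₁ = 2, Var(x̄₁−x̄₂) = σ²(1/n₁ + 1/(k·n₁)) = σ²·(k+1)/(k·n₁).
So n₁ = (1 + 1/k)·((z_{α} + z_β)/d)² = 1.500 × (2.896/0.59)².
n₁ = 1.500 × 24.09 = 36.1.
Round up: n₁ = 37, giving n₂ = 2 × 37 = 74.

n₁ = 37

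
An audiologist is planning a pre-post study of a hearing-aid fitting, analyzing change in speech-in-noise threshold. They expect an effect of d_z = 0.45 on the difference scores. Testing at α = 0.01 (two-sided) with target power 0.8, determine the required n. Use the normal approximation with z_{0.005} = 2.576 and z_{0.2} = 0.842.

For a paired (one-sample on differences) test: n = ((z_{α/2} + z_β) / d)².
z_{α/2} + z_β = 2.576 + 0.842 = 3.418.
n = (3.418 / 0.45)² = 7.596² = 57.69.
Round up.

n = 58 pairs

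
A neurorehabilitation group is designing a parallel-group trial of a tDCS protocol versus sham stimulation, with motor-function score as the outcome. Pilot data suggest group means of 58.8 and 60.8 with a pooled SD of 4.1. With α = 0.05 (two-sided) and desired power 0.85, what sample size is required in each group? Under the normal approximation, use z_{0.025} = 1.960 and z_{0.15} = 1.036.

n = 76 per group

Cohen's d = |M₁ − M₂| / SD_pooled = |58.8 − 60.8| / 4.1 = 2.0 / 4.1 = 0.488.
For two independent groups with equal n: n = 2·((z_{α/2} + z_β) / d)².
z_{α/2} + z_β = 1.960 + 1.036 = 2.996.
n = 2 × (2.996 / 0.488)² = 2 × 6.139² = 2 × 37.69 = 75.4.
Round up to the next whole participant.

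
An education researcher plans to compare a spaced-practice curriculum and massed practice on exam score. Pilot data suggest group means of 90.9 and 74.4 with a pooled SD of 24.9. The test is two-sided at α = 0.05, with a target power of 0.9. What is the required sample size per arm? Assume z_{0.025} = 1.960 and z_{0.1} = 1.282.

Cohen's d = |M₁ − M₂| / SD_pooled = |90.9 − 74.4| / 24.9 = 16.5 / 24.9 = 0.663.
For two independent groups with equal n: n = 2·((z_{α/2} + z_β) / d)².
z_{α/2} + z_β = 1.960 + 1.282 = 3.242.
n = 2 × (3.242 / 0.663)² = 2 × 4.890² = 2 × 23.91 = 47.8.
Round up to the next whole participant.

n = 48 per group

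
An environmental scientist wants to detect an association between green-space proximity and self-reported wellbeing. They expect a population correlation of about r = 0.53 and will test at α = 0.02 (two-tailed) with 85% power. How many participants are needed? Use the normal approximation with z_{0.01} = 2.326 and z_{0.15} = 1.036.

Fisher's z: C = ½·ln((1+r)/(1−r)) = ½·ln(3.2553) = 0.5901.
n = ((z_{α/2} + z_β)/C)² + 3.
(2.326 + 1.036) / 0.5901 = 3.362 / 0.5901 = 5.697.
n = 5.697² + 3 = 32.46 + 3 = 35.5.
Round up.

n = 36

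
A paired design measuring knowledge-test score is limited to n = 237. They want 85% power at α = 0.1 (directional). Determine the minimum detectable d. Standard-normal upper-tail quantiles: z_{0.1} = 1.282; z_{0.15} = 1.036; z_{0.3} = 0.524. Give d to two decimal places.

For a single sample (or paired design) of n = 237: d_min = (z_{α} + z_β)/√n.
z-sum = 1.282 + 1.036 = 2.318.
d_min = 2.318 / √237 = 2.318 / 15.395 = 0.151.

d_min ≈ 0.15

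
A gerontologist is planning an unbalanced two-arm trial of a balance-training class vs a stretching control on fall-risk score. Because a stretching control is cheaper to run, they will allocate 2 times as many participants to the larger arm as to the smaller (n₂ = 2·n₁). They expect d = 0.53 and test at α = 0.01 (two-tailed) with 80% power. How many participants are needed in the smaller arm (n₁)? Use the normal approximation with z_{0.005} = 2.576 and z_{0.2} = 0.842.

With allocation ratio k = n₂/n₁ = 2, Var(x̄₁−x̄₂) = σ²(1/n₁ + 1/(k·n₁)) = σ²·(k+1)/(k·n₁).
So n₁ = (1 + 1/k)·((z_{α/2} + z_β)/d)² = 1.500 × (3.418/0.53)².
n₁ = 1.500 × 41.59 = 62.4.
Round up: n₁ = 63, giving n₂ = 2 × 63 = 126.

n₁ = 63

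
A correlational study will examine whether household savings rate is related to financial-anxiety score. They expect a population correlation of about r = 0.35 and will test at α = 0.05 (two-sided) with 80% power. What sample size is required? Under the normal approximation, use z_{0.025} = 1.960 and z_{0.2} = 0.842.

Fisher's z: C = ½·ln((1+r)/(1−r)) = ½·ln(2.0769) = 0.3654.
n = ((z_{α/2} + z_β)/C)² + 3.
(1.960 + 0.842) / 0.3654 = 2.802 / 0.3654 = 7.668.
n = 7.668² + 3 = 58.80 + 3 = 61.8.
Round up.

n = 62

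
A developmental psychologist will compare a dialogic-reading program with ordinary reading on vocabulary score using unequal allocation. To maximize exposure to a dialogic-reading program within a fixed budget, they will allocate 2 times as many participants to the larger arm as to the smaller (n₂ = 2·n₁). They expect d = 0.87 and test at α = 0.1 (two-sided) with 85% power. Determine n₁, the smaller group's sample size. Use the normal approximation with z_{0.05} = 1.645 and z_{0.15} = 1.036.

With allocation ratio k = n₂/n₁ = 2, Var(x̄₁−x̄₂) = σ²(1/n₁ + 1/(k·n₁)) = σ²·(k+1)/(k·n₁).
So n₁ = (1 + 1/k)·((z_{α/2} + z_β)/d)² = 1.500 × (2.681/0.87)².
n₁ = 1.500 × 9.50 = 14.2.
Round up: n₁ = 15, giving n₂ = 2 × 15 = 30.

n₁ = 15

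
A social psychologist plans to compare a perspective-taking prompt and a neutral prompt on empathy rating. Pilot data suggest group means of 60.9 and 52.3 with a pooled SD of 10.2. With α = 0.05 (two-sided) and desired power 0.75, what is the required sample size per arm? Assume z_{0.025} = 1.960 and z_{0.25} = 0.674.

n = 20 per group

Cohen's d = |M₁ − M₂| / SD_pooled = |60.9 − 52.3| / 10.2 = 8.6 / 10.2 = 0.843.
For two independent groups with equal n: n = 2·((z_{α/2} + z_β) / d)².
z_{α/2} + z_β = 1.960 + 0.674 = 2.634.
n = 2 × (2.634 / 0.843)² = 2 × 3.125² = 2 × 9.76 = 19.5.
Round up to the next whole participant.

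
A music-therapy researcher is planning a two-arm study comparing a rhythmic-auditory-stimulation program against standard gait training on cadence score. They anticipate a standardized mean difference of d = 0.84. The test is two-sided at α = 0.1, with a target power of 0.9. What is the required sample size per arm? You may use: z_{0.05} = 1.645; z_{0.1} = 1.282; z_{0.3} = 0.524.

For two independent groups with equal n: n = 2·((z_{α/2} + z_β) / d)².
z_{α/2} + z_β = 1.645 + 1.282 = 2.927.
n = 2 × (2.927 / 0.84)² = 2 × 3.485² = 2 × 12.14 = 24.3.
Round up to the next whole participant.

n = 25 per group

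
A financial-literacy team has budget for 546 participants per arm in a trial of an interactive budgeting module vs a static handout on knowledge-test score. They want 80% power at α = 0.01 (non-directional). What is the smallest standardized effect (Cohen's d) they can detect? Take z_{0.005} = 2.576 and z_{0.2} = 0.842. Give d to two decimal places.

d_min ≈ 0.21

For two independent groups of n = 546 each: d_min = (z_{α/2} + z_β)·√(2/n).
z-sum = 2.576 + 0.842 = 3.418.
d_min = 3.418 × √(2/546) = 3.418 × 0.0605 = 0.207.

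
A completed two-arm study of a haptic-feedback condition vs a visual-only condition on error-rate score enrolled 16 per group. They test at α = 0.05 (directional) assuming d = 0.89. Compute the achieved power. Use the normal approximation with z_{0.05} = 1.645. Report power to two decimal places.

For two equal groups, power = Φ(d·√(n/2) − z_{α}).
d·√(n/2) = 0.89 × √(16/2) = 0.89 × 2.828 = 2.517.
z_β = 2.517 − 1.645 = 0.872.
Power = Φ(0.872) = 0.808.

power ≈ 0.81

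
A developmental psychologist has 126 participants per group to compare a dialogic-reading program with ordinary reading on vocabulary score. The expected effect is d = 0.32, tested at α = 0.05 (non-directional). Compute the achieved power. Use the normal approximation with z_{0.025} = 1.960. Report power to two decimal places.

power ≈ 0.72

For two equal groups, power = Φ(d·√(n/2) − z_{α/2}).
d·√(n/2) = 0.32 × √(126/2) = 0.32 × 7.937 = 2.540.
z_β = 2.540 − 1.960 = 0.580.
Power = Φ(0.580) = 0.719.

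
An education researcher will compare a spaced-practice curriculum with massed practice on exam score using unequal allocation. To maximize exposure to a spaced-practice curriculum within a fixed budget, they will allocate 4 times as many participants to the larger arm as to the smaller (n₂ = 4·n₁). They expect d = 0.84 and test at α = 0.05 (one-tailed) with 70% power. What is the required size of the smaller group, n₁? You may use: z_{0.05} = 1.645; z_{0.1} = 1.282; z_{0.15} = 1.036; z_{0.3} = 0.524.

n₁ = 9

With allocation ratio k = n₂/n₁ = 4, Var(x̄₁−x̄₂) = σ²(1/n₁ + 1/(k·n₁)) = σ²·(k+1)/(k·n₁).
So n₁ = (1 + 1/k)·((z_{α} + z_β)/d)² = 1.250 × (2.169/0.84)².
n₁ = 1.250 × 6.67 = 8.3.
Round up: n₁ = 9, giving n₂ = 4 × 9 = 36.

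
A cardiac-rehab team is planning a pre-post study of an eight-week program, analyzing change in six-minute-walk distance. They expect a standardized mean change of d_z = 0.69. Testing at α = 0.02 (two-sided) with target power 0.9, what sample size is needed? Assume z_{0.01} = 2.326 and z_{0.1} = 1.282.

For a paired (one-sample on differences) test: n = ((z_{α/2} + z_β) / d)².
z_{α/2} + z_β = 2.326 + 1.282 = 3.608.
n = (3.608 / 0.69)² = 5.229² = 27.34.
Round up.

n = 28 pairs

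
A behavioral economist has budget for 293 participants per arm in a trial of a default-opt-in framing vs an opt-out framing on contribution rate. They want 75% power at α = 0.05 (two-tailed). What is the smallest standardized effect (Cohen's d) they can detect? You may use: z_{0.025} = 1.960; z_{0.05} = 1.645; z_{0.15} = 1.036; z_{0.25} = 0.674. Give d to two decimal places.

For two independent groups of n = 293 each: d_min = (z_{α/2} + z_β)·√(2/n).
z-sum = 1.960 + 0.674 = 2.634.
d_min = 2.634 × √(2/293) = 2.634 × 0.0826 = 0.218.

d_min ≈ 0.22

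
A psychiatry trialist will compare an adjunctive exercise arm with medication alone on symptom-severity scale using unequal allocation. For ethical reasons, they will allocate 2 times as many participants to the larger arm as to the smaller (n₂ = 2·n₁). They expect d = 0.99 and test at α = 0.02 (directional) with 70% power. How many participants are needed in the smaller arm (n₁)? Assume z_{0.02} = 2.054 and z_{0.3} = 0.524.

With allocation ratio k = n₂/n₁ = 2, Var(x̄₁−x̄₂) = σ²(1/n₁ + 1/(k·n₁)) = σ²·(k+1)/(k·n₁).
So n₁ = (1 + 1/k)·((z_{α} + z_β)/d)² = 1.500 × (2.578/0.99)².
n₁ = 1.500 × 6.78 = 10.2.
Round up: n₁ = 11, giving n₂ = 2 × 11 = 22.

n₁ = 11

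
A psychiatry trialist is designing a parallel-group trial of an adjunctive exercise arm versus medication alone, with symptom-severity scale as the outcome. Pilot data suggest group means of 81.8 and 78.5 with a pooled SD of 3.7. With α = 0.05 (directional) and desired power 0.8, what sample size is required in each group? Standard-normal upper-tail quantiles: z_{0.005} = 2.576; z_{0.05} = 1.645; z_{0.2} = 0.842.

Cohen's d = |M₁ − M₂| / SD_pooled = |81.8 − 78.5| / 3.7 = 3.3 / 3.7 = 0.892.
For two independent groups with equal n: n = 2·((z_{α} + z_β) / d)².
z_{α} + z_β = 1.645 + 0.842 = 2.487.
n = 2 × (2.487 / 0.892)² = 2 × 2.788² = 2 × 7.77 = 15.5.
Round up to the next whole participant.

n = 16 per group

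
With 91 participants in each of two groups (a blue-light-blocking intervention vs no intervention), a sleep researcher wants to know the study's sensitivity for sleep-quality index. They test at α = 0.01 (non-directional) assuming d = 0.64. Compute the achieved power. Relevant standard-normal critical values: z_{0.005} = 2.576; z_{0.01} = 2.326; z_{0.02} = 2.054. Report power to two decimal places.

power ≈ 0.96

For two equal groups, power = Φ(d·√(n/2) − z_{α/2}).
d·√(n/2) = 0.64 × √(91/2) = 0.64 × 6.745 = 4.317.
z_β = 4.317 − 2.576 = 1.741.
Power = Φ(1.741) = 0.959.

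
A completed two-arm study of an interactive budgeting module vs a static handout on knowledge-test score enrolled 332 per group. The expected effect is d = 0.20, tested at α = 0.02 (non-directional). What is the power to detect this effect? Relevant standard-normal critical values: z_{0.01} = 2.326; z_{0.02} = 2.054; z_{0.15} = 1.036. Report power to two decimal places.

For two equal groups, power = Φ(d·√(n/2) − z_{α/2}).
d·√(n/2) = 0.20 × √(332/2) = 0.20 × 12.884 = 2.577.
z_β = 2.577 − 2.326 = 0.251.
Power = Φ(0.251) = 0.599.

power ≈ 0.60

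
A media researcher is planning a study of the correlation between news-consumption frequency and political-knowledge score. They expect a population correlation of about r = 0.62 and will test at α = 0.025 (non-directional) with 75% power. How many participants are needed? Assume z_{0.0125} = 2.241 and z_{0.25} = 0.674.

n = 20

Fisher's z: C = ½·ln((1+r)/(1−r)) = ½·ln(4.2632) = 0.7250.
n = ((z_{α/2} + z_β)/C)² + 3.
(2.241 + 0.674) / 0.7250 = 2.915 / 0.7250 = 4.021.
n = 4.021² + 3 = 16.17 + 3 = 19.2.
Round up.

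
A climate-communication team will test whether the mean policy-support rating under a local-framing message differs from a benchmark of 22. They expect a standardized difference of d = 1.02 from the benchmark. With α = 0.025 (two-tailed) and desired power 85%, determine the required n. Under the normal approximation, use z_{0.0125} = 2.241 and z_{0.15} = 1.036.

n = 11

For a one-sample test: n = ((z_{α/2} + z_β) / d)².
z_{α/2} + z_β = 2.241 + 1.036 = 3.277.
n = (3.277 / 1.02)² = 3.213² = 10.32.
Round up.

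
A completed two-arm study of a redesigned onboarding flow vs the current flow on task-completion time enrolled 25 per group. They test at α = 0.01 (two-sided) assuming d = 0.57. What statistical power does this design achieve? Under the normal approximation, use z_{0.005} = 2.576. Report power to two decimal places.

power ≈ 0.29

For two equal groups, power = Φ(d·√(n/2) − z_{α/2}).
d·√(n/2) = 0.57 × √(25/2) = 0.57 × 3.536 = 2.015.
z_β = 2.015 − 2.576 = -0.561.
Power = Φ(-0.561) = 0.287.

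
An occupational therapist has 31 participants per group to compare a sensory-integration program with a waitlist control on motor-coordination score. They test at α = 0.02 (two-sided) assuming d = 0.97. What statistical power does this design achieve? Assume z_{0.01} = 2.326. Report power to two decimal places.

power ≈ 0.93

For two equal groups, power = Φ(d·√(n/2) − z_{α/2}).
d·√(n/2) = 0.97 × √(31/2) = 0.97 × 3.937 = 3.819.
z_β = 3.819 − 2.326 = 1.493.
Power = Φ(1.493) = 0.932.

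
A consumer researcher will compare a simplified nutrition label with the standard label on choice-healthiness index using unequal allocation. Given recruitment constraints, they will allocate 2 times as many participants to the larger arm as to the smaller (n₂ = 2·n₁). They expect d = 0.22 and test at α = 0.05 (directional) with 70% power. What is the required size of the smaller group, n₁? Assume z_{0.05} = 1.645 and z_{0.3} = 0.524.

n₁ = 146

With allocation ratio k = n₂/n₁ = 2, Var(x̄₁−x̄₂) = σ²(1/n₁ + 1/(k·n₁)) = σ²·(k+1)/(k·n₁).
So n₁ = (1 + 1/k)·((z_{α} + z_β)/d)² = 1.500 × (2.169/0.22)².
n₁ = 1.500 × 97.20 = 145.8.
Round up: n₁ = 146, giving n₂ = 2 × 146 = 292.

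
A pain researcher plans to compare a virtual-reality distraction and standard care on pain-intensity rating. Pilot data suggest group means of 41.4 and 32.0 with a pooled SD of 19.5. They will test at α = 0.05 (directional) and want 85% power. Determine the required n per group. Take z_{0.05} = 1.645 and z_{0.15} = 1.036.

Cohen's d = |M₁ − M₂| / SD_pooled = |41.4 − 32.0| / 19.5 = 9.4 / 19.5 = 0.482.
For two independent groups with equal n: n = 2·((z_{α} + z_β) / d)².
z_{α} + z_β = 1.645 + 1.036 = 2.681.
n = 2 × (2.681 / 0.482)² = 2 × 5.562² = 2 × 30.94 = 61.9.
Round up to the next whole participant.

n = 62 per group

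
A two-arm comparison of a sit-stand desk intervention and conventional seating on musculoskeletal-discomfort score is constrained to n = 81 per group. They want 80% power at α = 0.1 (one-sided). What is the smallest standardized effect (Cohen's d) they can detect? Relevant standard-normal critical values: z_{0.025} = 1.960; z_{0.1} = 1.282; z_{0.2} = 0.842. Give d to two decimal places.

For two independent groups of n = 81 each: d_min = (z_{α} + z_β)·√(2/n).
z-sum = 1.282 + 0.842 = 2.124.
d_min = 2.124 × √(2/81) = 2.124 × 0.1571 = 0.334.

d_min ≈ 0.33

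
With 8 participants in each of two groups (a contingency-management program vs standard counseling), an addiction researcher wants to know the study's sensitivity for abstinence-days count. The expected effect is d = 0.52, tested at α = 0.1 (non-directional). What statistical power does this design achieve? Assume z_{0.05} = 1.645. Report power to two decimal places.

power ≈ 0.27

For two equal groups, power = Φ(d·√(n/2) − z_{α/2}).
d·√(n/2) = 0.52 × √(8/2) = 0.52 × 2.000 = 1.040.
z_β = 1.040 − 1.645 = -0.605.
Power = Φ(-0.605) = 0.273.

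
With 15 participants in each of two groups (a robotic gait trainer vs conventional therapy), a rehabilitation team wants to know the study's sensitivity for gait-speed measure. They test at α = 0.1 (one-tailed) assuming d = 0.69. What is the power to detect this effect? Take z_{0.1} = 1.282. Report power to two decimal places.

For two equal groups, power = Φ(d·√(n/2) − z_{α}).
d·√(n/2) = 0.69 × √(15/2) = 0.69 × 2.739 = 1.890.
z_β = 1.890 − 1.282 = 0.608.
Power = Φ(0.608) = 0.728.

power ≈ 0.73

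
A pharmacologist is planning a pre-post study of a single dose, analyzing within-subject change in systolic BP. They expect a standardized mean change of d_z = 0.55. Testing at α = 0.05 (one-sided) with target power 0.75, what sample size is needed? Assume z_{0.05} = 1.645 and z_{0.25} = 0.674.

n = 18 pairs

For a paired (one-sample on differences) test: n = ((z_{α} + z_β) / d)².
z_{α} + z_β = 1.645 + 0.674 = 2.319.
n = (2.319 / 0.55)² = 4.216² = 17.78.
Round up.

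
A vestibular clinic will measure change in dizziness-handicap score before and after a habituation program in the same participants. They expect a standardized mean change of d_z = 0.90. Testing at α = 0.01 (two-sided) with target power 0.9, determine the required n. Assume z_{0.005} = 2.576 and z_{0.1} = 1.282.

n = 19 pairs

For a paired (one-sample on differences) test: n = ((z_{α/2} + z_β) / d)².
z_{α/2} + z_β = 2.576 + 1.282 = 3.858.
n = (3.858 / 0.90)² = 4.287² = 18.38.
Round up.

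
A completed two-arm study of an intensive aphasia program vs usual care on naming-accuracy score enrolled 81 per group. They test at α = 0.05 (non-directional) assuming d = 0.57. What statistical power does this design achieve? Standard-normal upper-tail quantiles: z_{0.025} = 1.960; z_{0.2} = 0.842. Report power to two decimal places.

power ≈ 0.95

For two equal groups, power = Φ(d·√(n/2) − z_{α/2}).
d·√(n/2) = 0.57 × √(81/2) = 0.57 × 6.364 = 3.627.
z_β = 3.627 − 1.960 = 1.667.
Power = Φ(1.667) = 0.952.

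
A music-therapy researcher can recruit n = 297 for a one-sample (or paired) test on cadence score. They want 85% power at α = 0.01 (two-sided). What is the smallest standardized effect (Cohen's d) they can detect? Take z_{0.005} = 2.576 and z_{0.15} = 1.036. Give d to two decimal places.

d_min ≈ 0.21

For a single sample (or paired design) of n = 297: d_min = (z_{α/2} + z_β)/√n.
z-sum = 2.576 + 1.036 = 3.612.
d_min = 3.612 / √297 = 3.612 / 17.234 = 0.210.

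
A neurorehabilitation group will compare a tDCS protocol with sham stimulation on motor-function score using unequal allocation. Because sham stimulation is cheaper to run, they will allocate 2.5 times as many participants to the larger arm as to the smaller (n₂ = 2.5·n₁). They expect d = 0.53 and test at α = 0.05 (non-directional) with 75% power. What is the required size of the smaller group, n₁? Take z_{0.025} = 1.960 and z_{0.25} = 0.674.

n₁ = 35

With allocation ratio k = n₂/n₁ = 2.5, Var(x̄₁−x̄₂) = σ²(1/n₁ + 1/(k·n₁)) = σ²·(k+1)/(k·n₁).
So n₁ = (1 + 1/k)·((z_{α/2} + z_β)/d)² = 1.400 × (2.634/0.53)².
n₁ = 1.400 × 24.70 = 34.6.
Round up: n₁ = 35, giving n₂ = ⌈2.5 × 35⌉ = ⌈87.5⌉ = 88.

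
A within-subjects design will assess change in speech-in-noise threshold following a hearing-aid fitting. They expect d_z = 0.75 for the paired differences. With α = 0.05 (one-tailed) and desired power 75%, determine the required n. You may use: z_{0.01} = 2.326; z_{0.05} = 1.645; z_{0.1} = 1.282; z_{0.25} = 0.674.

n = 10 pairs

For a paired (one-sample on differences) test: n = ((z_{α} + z_β) / d)².
z_{α} + z_β = 1.645 + 0.674 = 2.319.
n = (2.319 / 0.75)² = 3.092² = 9.56.
Round up.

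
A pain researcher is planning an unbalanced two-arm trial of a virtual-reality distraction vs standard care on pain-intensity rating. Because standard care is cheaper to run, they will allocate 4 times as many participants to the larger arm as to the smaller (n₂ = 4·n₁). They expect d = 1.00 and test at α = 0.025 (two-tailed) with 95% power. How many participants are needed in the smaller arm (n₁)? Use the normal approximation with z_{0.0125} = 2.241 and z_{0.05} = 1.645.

n₁ = 19

With allocation ratio k = n₂/n₁ = 4, Var(x̄₁−x̄₂) = σ²(1/n₁ + 1/(k·n₁)) = σ²·(k+1)/(k·n₁).
So n₁ = (1 + 1/k)·((z_{α/2} + z_β)/d)² = 1.250 × (3.886/1.00)².
n₁ = 1.250 × 15.10 = 18.9.
Round up: n₁ = 19, giving n₂ = 4 × 19 = 76.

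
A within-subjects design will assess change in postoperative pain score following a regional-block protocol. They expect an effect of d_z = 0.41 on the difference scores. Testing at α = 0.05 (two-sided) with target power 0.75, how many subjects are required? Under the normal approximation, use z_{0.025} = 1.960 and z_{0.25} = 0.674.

For a paired (one-sample on differences) test: n = ((z_{α/2} + z_β) / d)².
z_{α/2} + z_β = 1.960 + 0.674 = 2.634.
n = (2.634 / 0.41)² = 6.424² = 41.27.
Round up.

n = 42 pairs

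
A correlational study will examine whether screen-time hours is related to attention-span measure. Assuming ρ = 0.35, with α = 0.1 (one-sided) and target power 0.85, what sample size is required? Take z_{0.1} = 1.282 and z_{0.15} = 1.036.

Fisher's z: C = ½·ln((1+r)/(1−r)) = ½·ln(2.0769) = 0.3654.
n = ((z_{α} + z_β)/C)² + 3.
(1.282 + 1.036) / 0.3654 = 2.318 / 0.3654 = 6.344.
n = 6.344² + 3 = 40.24 + 3 = 43.2.
Round up.

n = 44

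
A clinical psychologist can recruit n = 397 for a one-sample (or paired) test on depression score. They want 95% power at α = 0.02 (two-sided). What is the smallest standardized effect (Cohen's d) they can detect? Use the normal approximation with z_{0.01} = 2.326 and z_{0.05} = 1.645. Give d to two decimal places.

For a single sample (or paired design) of n = 397: d_min = (z_{α/2} + z_β)/√n.
z-sum = 2.326 + 1.645 = 3.971.
d_min = 3.971 / √397 = 3.971 / 19.925 = 0.199.

d_min ≈ 0.20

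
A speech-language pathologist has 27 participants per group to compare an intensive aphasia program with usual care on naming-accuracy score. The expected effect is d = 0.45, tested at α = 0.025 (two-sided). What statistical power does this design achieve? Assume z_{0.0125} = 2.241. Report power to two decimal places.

power ≈ 0.28

For two equal groups, power = Φ(d·√(n/2) − z_{α/2}).
d·√(n/2) = 0.45 × √(27/2) = 0.45 × 3.674 = 1.653.
z_β = 1.653 − 2.241 = -0.588.
Power = Φ(-0.588) = 0.278.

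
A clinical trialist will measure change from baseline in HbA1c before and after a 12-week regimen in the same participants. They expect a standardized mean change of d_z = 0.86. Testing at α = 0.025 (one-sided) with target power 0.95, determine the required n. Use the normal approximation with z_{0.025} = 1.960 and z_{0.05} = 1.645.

n = 18 pairs

For a paired (one-sample on differences) test: n = ((z_{α} + z_β) / d)².
z_{α} + z_β = 1.960 + 1.645 = 3.605.
n = (3.605 / 0.86)² = 4.192² = 17.57.
Round up.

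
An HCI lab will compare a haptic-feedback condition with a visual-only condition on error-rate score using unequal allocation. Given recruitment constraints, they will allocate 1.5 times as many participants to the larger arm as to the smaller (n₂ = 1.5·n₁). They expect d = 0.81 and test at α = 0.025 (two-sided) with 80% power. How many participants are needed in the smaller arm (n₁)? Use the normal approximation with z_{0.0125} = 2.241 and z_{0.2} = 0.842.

n₁ = 25

With allocation ratio k = n₂/n₁ = 1.5, Var(x̄₁−x̄₂) = σ²(1/n₁ + 1/(k·n₁)) = σ²·(k+1)/(k·n₁).
So n₁ = (1 + 1/k)·((z_{α/2} + z_β)/d)² = 1.667 × (3.083/0.81)².
n₁ = 1.667 × 14.49 = 24.1.
Round up: n₁ = 25, giving n₂ = ⌈1.5 × 25⌉ = ⌈37.5⌉ = 38.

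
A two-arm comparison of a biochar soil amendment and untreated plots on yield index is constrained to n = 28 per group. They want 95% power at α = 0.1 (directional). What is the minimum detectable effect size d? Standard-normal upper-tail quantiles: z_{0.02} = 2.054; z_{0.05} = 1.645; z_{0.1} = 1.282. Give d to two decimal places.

d_min ≈ 0.78

For two independent groups of n = 28 each: d_min = (z_{α} + z_β)·√(2/n).
z-sum = 1.282 + 1.645 = 2.927.
d_min = 2.927 × √(2/28) = 2.927 × 0.2673 = 0.782.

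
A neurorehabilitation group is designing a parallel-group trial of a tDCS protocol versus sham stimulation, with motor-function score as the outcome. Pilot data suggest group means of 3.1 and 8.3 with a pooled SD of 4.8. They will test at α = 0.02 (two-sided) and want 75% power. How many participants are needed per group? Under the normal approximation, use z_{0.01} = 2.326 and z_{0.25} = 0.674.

Cohen's d = |M₁ − M₂| / SD_pooled = |3.1 − 8.3| / 4.8 = 5.2 / 4.8 = 1.083.
For two independent groups with equal n: n = 2·((z_{α/2} + z_β) / d)².
z_{α/2} + z_β = 2.326 + 0.674 = 3.000.
n = 2 × (3.000 / 1.083)² = 2 × 2.770² = 2 × 7.67 = 15.3.
Round up to the next whole participant.

n = 16 per group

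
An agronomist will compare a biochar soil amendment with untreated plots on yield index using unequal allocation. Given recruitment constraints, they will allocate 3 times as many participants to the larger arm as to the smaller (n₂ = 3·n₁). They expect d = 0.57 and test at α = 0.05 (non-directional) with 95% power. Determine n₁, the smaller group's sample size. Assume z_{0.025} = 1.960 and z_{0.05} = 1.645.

With allocation ratio k = n₂/n₁ = 3, Var(x̄₁−x̄₂) = σ²(1/n₁ + 1/(k·n₁)) = σ²·(k+1)/(k·n₁).
So n₁ = (1 + 1/k)·((z_{α/2} + z_β)/d)² = 1.333 × (3.605/0.57)².
n₁ = 1.333 × 40.00 = 53.3.
Round up: n₁ = 54, giving n₂ = 3 × 54 = 162.

n₁ = 54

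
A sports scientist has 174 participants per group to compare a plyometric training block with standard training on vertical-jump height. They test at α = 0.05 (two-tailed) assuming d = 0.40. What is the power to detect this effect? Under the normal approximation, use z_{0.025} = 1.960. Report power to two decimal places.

For two equal groups, power = Φ(d·√(n/2) − z_{α/2}).
d·√(n/2) = 0.40 × √(174/2) = 0.40 × 9.327 = 3.731.
z_β = 3.731 − 1.960 = 1.771.
Power = Φ(1.771) = 0.962.

power ≈ 0.96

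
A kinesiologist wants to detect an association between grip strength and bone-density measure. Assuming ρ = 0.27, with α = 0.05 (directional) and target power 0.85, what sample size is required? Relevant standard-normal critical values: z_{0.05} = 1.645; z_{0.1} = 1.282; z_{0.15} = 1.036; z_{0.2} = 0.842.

n = 97

Fisher's z: C = ½·ln((1+r)/(1−r)) = ½·ln(1.7397) = 0.2769.
n = ((z_{α} + z_β)/C)² + 3.
(1.645 + 1.036) / 0.2769 = 2.681 / 0.2769 = 9.682.
n = 9.682² + 3 = 93.74 + 3 = 96.7.
Round up.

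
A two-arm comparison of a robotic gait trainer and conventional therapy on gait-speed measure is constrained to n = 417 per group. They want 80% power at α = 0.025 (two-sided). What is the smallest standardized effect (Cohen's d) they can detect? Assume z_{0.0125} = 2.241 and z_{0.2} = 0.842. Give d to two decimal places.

For two independent groups of n = 417 each: d_min = (z_{α/2} + z_β)·√(2/n).
z-sum = 2.241 + 0.842 = 3.083.
d_min = 3.083 × √(2/417) = 3.083 × 0.0693 = 0.214.

d_min ≈ 0.21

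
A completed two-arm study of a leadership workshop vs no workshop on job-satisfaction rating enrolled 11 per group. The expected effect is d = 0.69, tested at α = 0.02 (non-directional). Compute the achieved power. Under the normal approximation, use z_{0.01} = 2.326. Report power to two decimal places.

For two equal groups, power = Φ(d·√(n/2) − z_{α/2}).
d·√(n/2) = 0.69 × √(11/2) = 0.69 × 2.345 = 1.618.
z_β = 1.618 − 2.326 = -0.708.
Power = Φ(-0.708) = 0.240.

power ≈ 0.24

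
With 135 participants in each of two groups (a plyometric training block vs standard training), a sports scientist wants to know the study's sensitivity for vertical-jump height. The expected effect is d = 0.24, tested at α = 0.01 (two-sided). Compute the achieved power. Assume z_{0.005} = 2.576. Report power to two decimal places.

For two equal groups, power = Φ(d·√(n/2) − z_{α/2}).
d·√(n/2) = 0.24 × √(135/2) = 0.24 × 8.216 = 1.972.
z_β = 1.972 − 2.576 = -0.604.
Power = Φ(-0.604) = 0.273.

power ≈ 0.27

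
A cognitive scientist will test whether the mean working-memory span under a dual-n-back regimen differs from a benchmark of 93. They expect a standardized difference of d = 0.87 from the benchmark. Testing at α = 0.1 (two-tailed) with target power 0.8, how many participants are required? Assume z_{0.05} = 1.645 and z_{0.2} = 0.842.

For a one-sample test: n = ((z_{α/2} + z_β) / d)².
z_{α/2} + z_β = 1.645 + 0.842 = 2.487.
n = (2.487 / 0.87)² = 2.859² = 8.17.
Round up.

n = 9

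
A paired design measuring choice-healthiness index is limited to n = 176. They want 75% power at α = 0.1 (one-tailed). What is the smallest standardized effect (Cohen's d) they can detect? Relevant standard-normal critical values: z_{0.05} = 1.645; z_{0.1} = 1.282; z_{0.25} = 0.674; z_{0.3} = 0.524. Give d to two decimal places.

d_min ≈ 0.15

For a single sample (or paired design) of n = 176: d_min = (z_{α} + z_β)/√n.
z-sum = 1.282 + 0.674 = 1.956.
d_min = 1.956 / √176 = 1.956 / 13.266 = 0.147.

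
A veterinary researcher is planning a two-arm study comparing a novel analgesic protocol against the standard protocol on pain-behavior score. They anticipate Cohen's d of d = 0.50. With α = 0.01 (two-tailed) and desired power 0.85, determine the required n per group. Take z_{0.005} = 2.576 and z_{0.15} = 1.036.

For two independent groups with equal n: n = 2·((z_{α/2} + z_β) / d)².
z_{α/2} + z_β = 2.576 + 1.036 = 3.612.
n = 2 × (3.612 / 0.50)² = 2 × 7.224² = 2 × 52.19 = 104.4.
Round up to the next whole participant.

n = 105 per group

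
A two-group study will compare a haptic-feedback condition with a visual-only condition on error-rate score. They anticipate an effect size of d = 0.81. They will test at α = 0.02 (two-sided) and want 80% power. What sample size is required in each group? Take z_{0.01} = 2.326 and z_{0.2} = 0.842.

n = 31 per group

For two independent groups with equal n: n = 2·((z_{α/2} + z_β) / d)².
z_{α/2} + z_β = 2.326 + 0.842 = 3.168.
n = 2 × (3.168 / 0.81)² = 2 × 3.911² = 2 × 15.30 = 30.6.
Round up to the next whole participant.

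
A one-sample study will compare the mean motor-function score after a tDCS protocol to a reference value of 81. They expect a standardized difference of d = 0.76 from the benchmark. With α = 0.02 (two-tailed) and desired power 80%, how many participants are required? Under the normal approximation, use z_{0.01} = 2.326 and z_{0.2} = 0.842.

For a one-sample test: n = ((z_{α/2} + z_β) / d)².
z_{α/2} + z_β = 2.326 + 0.842 = 3.168.
n = (3.168 / 0.76)² = 4.168² = 17.38.
Round up.

n = 18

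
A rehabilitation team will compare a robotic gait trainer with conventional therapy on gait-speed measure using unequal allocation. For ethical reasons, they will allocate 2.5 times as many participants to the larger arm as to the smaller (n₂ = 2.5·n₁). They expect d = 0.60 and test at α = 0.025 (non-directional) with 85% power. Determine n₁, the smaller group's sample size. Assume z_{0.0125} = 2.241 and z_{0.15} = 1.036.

With allocation ratio k = n₂/n₁ = 2.5, Var(x̄₁−x̄₂) = σ²(1/n₁ + 1/(k·n₁)) = σ²·(k+1)/(k·n₁).
So n₁ = (1 + 1/k)·((z_{α/2} + z_β)/d)² = 1.400 × (3.277/0.60)².
n₁ = 1.400 × 29.83 = 41.8.
Round up: n₁ = 42, giving n₂ = 2.5 × 42 = 105.

n₁ = 42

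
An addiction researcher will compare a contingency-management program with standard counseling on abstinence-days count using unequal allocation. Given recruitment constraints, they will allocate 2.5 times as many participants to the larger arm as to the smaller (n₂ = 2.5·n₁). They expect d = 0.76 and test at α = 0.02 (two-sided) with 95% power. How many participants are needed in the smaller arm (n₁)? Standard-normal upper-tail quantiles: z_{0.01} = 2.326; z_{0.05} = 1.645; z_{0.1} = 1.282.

With allocation ratio k = n₂/n₁ = 2.5, Var(x̄₁−x̄₂) = σ²(1/n₁ + 1/(k·n₁)) = σ²·(k+1)/(k·n₁).
So n₁ = (1 + 1/k)·((z_{α/2} + z_β)/d)² = 1.400 × (3.971/0.76)².
n₁ = 1.400 × 27.30 = 38.2.
Round up: n₁ = 39, giving n₂ = ⌈2.5 × 39⌉ = ⌈97.5⌉ = 98.

n₁ = 39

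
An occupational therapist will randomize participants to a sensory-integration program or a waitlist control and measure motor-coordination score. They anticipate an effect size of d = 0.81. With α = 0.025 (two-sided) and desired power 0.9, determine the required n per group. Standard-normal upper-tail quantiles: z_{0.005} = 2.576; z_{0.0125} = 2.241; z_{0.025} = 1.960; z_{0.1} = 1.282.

n = 38 per group

For two independent groups with equal n: n = 2·((z_{α/2} + z_β) / d)².
z_{α/2} + z_β = 2.241 + 1.282 = 3.523.
n = 2 × (3.523 / 0.81)² = 2 × 4.349² = 2 × 18.92 = 37.8.
Round up to the next whole participant.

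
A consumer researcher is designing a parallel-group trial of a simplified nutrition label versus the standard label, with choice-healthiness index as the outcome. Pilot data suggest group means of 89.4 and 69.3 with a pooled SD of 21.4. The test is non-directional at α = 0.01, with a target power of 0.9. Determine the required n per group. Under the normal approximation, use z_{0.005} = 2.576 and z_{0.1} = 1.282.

Cohen's d = |M₁ − M₂| / SD_pooled = |89.4 − 69.3| / 21.4 = 20.1 / 21.4 = 0.939.
For two independent groups with equal n: n = 2·((z_{α/2} + z_β) / d)².
z_{α/2} + z_β = 2.576 + 1.282 = 3.858.
n = 2 × (3.858 / 0.939)² = 2 × 4.109² = 2 × 16.88 = 33.8.
Round up to the next whole participant.

n = 34 per group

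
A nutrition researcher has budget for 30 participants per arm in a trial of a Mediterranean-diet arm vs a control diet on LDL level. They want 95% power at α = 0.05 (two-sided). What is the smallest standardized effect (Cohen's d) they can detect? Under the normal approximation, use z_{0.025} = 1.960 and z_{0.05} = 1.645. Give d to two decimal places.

For two independent groups of n = 30 each: d_min = (z_{α/2} + z_β)·√(2/n).
z-sum = 1.960 + 1.645 = 3.605.
d_min = 3.605 × √(2/30) = 3.605 × 0.2582 = 0.931.

d_min ≈ 0.93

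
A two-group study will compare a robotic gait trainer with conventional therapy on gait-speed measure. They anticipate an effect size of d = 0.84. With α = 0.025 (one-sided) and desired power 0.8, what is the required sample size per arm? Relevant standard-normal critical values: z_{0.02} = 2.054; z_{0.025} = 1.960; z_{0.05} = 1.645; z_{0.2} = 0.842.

n = 23 per group

For two independent groups with equal n: n = 2·((z_{α} + z_β) / d)².
z_{α} + z_β = 1.960 + 0.842 = 2.802.
n = 2 × (2.802 / 0.84)² = 2 × 3.336² = 2 × 11.13 = 22.3.
Round up to the next whole participant.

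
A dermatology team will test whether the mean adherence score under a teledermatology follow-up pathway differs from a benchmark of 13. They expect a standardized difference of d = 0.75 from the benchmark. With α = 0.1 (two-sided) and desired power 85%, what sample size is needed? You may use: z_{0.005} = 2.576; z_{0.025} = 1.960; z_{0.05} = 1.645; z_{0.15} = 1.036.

n = 13

For a one-sample test: n = ((z_{α/2} + z_β) / d)².
z_{α/2} + z_β = 1.645 + 1.036 = 2.681.
n = (2.681 / 0.75)² = 3.575² = 12.78.
Round up.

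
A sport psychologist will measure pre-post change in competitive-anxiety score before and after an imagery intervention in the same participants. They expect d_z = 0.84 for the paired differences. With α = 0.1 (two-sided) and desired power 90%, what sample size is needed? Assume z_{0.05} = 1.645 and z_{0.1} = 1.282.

n = 13 pairs

For a paired (one-sample on differences) test: n = ((z_{α/2} + z_β) / d)².
z_{α/2} + z_β = 1.645 + 1.282 = 2.927.
n = (2.927 / 0.84)² = 3.485² = 12.14.
Round up.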